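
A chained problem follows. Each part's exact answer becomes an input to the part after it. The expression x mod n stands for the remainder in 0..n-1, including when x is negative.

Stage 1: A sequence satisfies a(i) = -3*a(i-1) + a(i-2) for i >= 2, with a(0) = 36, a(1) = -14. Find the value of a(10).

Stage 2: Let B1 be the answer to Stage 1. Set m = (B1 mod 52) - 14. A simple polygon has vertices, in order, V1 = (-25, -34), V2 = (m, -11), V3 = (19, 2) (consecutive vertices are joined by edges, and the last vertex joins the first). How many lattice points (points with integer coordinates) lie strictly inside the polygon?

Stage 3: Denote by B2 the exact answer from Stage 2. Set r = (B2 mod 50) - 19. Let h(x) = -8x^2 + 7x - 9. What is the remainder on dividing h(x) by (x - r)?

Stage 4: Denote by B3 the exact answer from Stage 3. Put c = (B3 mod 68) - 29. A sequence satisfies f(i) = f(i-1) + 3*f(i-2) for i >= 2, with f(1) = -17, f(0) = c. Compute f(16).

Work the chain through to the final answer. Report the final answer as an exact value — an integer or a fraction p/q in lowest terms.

Stage 1: a(2) = -3*(-14) + 1*(36) = 78; iterating: a(2)=78, a(3)=-248, a(4)=822, a(5)=-2714, a(6)=8964, a(7)=-29606, a(8)=97782, a(9)=-322952, a(10)=1066638; answer 1066638
Stage 2: B1 = 1066638; m = 0; cross terms: (-25*-11 - 0*-34)=275, (0*2 - 19*-11)=209, (19*-34 - -25*2)=-596; twice the area = |-112| = 112; area = 56; boundary points = 1 + 1 + 4 = 6; strictly interior points = area - boundary/2 + 1 = 54; answer 54
Stage 3: B2 = 54; r = -15; remainder = value at the root: -8*(-15)^2 + 7*(-15)^1 - 9 = (-1800) + (-105) + (-9) = -1914; answer -1914
Stage 4: B3 = -1914; c = 29; f(2) = 1*(-17) + 3*(29) = 70; iterating: f(2)=70, f(3)=19, f(4)=229, f(5)=286, f(6)=973, f(7)=1831, f(8)=4750, f(9)=10243, f(10)=24493, f(11)=55222, f(12)=128701, f(13)=294367, f(14)=680470, f(15)=1563571, f(16)=3604981; answer 3604981

3604981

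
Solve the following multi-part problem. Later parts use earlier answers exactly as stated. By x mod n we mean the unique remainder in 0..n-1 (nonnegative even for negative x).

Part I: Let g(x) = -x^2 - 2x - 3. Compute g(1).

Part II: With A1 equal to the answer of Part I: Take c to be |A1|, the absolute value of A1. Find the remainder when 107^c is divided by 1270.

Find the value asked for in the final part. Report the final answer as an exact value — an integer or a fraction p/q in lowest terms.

Part I: -1*(1)^2 - 2*(1)^1 - 3 = (-1) + (-2) + (-3) = -6; answer -6
Part II: A1 = -6; c = 6; squarings mod 1270: 107^1=107, 107^2=19, 107^4=361; 107^6 = 107^2 * 107^4 = 509 (mod 1270); answer 509

509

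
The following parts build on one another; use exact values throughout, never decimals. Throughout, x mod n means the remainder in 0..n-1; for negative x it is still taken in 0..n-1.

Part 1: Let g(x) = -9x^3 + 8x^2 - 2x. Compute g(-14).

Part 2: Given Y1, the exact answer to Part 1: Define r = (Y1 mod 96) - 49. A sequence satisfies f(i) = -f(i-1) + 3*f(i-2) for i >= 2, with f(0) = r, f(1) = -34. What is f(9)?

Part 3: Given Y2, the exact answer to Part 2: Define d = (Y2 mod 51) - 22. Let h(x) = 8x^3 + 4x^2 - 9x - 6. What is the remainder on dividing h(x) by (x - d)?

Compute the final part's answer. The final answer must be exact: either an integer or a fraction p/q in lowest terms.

2871

Part 1: -9*(-14)^3 + 8*(-14)^2 - 2*(-14)^1 = (24696) + (1568) + (28) = 26292; answer 26292
Part 2: Y1 = 26292; r = 35; f(2) = -1*(-34) + 3*(35) = 139; iterating: f(2)=139, f(3)=-241, f(4)=658, f(5)=-1381, f(6)=3355, f(7)=-7498, f(8)=17563, f(9)=-40057; answer -40057
Part 3: Y2 = -40057; d = 7; remainder = value at the root: 8*(7)^3 + 4*(7)^2 - 9*(7)^1 - 6 = (2744) + (196) + (-63) + (-6) = 2871; answer 2871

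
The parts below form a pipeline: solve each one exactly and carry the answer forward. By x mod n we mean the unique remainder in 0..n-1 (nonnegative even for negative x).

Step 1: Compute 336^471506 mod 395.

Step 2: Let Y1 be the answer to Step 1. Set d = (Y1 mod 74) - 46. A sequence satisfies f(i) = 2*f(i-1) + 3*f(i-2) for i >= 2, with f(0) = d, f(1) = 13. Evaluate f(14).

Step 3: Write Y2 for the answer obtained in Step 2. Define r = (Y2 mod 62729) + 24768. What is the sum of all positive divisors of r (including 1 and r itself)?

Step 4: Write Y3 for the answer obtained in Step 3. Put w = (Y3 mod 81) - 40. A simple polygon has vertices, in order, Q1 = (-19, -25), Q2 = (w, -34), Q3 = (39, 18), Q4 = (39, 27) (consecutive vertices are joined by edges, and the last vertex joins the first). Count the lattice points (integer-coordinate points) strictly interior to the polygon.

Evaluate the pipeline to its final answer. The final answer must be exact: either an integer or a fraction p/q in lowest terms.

838

Step 1: squarings mod 395: 336^1=336, 336^2=321, 336^4=341, 336^8=151, 336^16=286, 336^32=31, 336^64=171, 336^128=11, 336^256=121, 336^512=26, 336^1024=281, 336^2048=356, 336^4096=336, 336^8192=321, 336^16384=341, 336^32768=151, 336^65536=286, 336^131072=31, 336^262144=171; 336^471506 = 336^2 * 336^16 * 336^64 * 336^128 * 336^256 * 336^4096 * 336^8192 * 336^65536 * 336^131072 * 336^262144 = 256 (mod 395); answer 256
Step 2: Y1 = 256; d = -12; f(2) = 2*(13) + 3*(-12) = -10; iterating: f(2)=-10, f(3)=19, f(4)=8, f(5)=73, f(6)=170, f(7)=559, f(8)=1628, f(9)=4933, f(10)=14750, f(11)=44299, f(12)=132848, f(13)=398593, f(14)=1195730; answer 1195730
Step 3: Y2 = 1195730; r = 28647; 28647 = 3^3 * 1061; sigma = (1 + 3 + 9 + 27) * (1 + 1061) = 40 * 1062 = 42480; answer 42480
Step 4: Y3 = 42480; w = -4; cross terms: (-19*-34 - -4*-25)=546, (-4*18 - 39*-34)=1254, (39*27 - 39*18)=351, (39*-25 - -19*27)=-462; twice the area = |1689| = 1689; area = 1689/2; boundary points = 3 + 1 + 9 + 2 = 15; strictly interior points = area - boundary/2 + 1 = 838; answer 838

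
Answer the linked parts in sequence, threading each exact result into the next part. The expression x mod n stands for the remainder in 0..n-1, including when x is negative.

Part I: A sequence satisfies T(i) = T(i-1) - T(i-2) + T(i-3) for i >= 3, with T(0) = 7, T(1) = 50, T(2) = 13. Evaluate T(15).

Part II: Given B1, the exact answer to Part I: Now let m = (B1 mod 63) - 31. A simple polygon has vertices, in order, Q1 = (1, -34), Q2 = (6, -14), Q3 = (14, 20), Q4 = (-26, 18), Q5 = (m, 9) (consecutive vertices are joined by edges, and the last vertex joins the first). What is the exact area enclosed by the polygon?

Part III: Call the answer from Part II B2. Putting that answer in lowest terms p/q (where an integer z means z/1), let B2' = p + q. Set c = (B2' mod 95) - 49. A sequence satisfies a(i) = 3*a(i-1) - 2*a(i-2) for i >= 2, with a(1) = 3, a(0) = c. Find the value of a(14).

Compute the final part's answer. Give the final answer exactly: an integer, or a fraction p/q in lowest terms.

Part I: T(3) = 1*(13) - 1*(50) + 1*(7) = -30; iterating: T(3)=-30, T(4)=7, T(5)=50, T(6)=13, T(7)=-30, T(8)=7, T(9)=50, T(10)=13, T(11)=-30, T(12)=7, T(13)=50, T(14)=13, T(15)=-30; answer -30
Part II: B1 = -30; m = 2; cross terms: (1*-14 - 6*-34)=190, (6*20 - 14*-14)=316, (14*18 - -26*20)=772, (-26*9 - 2*18)=-270, (2*-34 - 1*9)=-77; twice the area = |931| = 931; area = 931/2; answer 931/2
Part III: B2 = 931/2; threaded value p + q = 933; c = 29; a(2) = 3*(3) - 2*(29) = -49; iterating: a(2)=-49, a(3)=-153, a(4)=-361, a(5)=-777, a(6)=-1609, a(7)=-3273, a(8)=-6601, a(9)=-13257, a(10)=-26569, a(11)=-53193, a(12)=-106441, a(13)=-212937, a(14)=-425929; answer -425929

-425929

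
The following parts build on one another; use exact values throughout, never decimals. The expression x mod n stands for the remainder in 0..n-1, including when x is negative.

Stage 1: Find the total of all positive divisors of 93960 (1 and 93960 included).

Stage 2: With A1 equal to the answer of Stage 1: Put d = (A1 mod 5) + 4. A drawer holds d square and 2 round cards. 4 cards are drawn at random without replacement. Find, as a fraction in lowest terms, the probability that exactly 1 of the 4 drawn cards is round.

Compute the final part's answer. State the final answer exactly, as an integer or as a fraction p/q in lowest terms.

Stage 1: 93960 = 2^3 * 3^4 * 5 * 29; sigma = (1 + 2 + 4 + 8) * (1 + 3 + 9 + 27 + 81) * (1 + 5) * (1 + 29) = 15 * 121 * 6 * 30 = 326700; answer 326700
Stage 2: A1 = 326700; d = 4; total draws C(6,4) = 15; favorable C(2,1)*C(4,3) = 8; P = 8/15; answer 8/15

8/15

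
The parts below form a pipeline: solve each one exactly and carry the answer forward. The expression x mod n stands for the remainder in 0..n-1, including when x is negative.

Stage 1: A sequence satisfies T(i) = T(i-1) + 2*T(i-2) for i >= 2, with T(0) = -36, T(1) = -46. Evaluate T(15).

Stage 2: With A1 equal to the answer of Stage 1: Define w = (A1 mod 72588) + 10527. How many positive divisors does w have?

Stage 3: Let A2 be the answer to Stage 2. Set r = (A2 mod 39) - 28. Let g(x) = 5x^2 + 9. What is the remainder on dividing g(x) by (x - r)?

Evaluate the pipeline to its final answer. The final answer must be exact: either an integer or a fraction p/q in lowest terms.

2889

Stage 1: T(2) = 1*(-46) + 2*(-36) = -118; iterating: T(2)=-118, T(3)=-210, T(4)=-446, T(5)=-866, T(6)=-1758, T(7)=-3490, T(8)=-7006, T(9)=-13986, T(10)=-27998, T(11)=-55970, T(12)=-111966, T(13)=-223906, T(14)=-447838, T(15)=-895650; answer -895650
Stage 2: A1 = -895650; w = 58521; 58521 = 3 * 19507; number of divisors = (1+1) * (1+1) = 4; answer 4
Stage 3: A2 = 4; r = -24; remainder = value at the root: 5*(-24)^2 + 9 = (2880) + (9) = 2889; answer 2889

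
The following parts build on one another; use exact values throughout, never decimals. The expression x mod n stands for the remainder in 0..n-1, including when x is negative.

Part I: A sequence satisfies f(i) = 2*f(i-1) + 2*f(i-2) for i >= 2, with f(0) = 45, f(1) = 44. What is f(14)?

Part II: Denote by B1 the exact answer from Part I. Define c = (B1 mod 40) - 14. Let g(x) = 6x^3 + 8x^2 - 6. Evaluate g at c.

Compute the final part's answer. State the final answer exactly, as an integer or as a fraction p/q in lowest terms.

37578

Part I: f(2) = 2*(44) + 2*(45) = 178; iterating: f(2)=178, f(3)=444, f(4)=1244, f(5)=3376, f(6)=9240, f(7)=25232, f(8)=68944, f(9)=188352, f(10)=514592, f(11)=1405888, f(12)=3840960, f(13)=10493696, f(14)=28669312; answer 28669312
Part II: B1 = 28669312; c = 18; 6*(18)^3 + 8*(18)^2 - 6 = (34992) + (2592) + (-6) = 37578; answer 37578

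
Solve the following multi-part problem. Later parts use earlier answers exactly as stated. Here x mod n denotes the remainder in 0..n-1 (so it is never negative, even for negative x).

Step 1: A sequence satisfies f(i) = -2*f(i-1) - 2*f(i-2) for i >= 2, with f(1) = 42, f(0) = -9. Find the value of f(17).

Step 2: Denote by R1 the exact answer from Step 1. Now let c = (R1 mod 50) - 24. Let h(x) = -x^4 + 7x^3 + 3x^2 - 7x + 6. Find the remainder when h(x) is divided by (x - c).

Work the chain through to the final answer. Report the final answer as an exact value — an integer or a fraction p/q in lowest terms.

-307180

Step 1: f(2) = -2*(42) - 2*(-9) = -66; iterating: f(2)=-66, f(3)=48, f(4)=36, f(5)=-168, f(6)=264, f(7)=-192, f(8)=-144, f(9)=672, f(10)=-1056, f(11)=768, f(12)=576, f(13)=-2688, f(14)=4224, f(15)=-3072, f(16)=-2304, f(17)=10752; answer 10752
Step 2: R1 = 10752; c = -22; remainder = value at the root: -1*(-22)^4 + 7*(-22)^3 + 3*(-22)^2 - 7*(-22)^1 + 6 = (-234256) + (-74536) + (1452) + (154) + (6) = -307180; answer -307180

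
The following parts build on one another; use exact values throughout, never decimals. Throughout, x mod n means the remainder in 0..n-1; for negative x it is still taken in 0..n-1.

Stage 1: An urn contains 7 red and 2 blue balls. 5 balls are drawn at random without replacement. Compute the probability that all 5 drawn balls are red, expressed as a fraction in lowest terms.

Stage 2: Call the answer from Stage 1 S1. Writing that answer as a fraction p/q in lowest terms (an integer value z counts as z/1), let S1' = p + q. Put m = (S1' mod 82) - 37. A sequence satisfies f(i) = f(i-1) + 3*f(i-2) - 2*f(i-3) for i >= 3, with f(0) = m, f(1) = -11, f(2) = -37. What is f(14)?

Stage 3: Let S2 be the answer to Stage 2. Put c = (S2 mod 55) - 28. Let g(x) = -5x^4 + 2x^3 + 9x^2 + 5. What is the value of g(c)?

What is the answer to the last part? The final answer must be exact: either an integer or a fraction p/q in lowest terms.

-317179

Stage 1: total draws C(9,5) = 126; favorable C(7,5) = 21; P = 1/6; answer 1/6
Stage 2: S1 = 1/6; threaded value p + q = 7; m = -30; f(3) = 1*(-37) + 3*(-11) - 2*(-30) = -10; iterating: f(3)=-10, f(4)=-99, f(5)=-55, f(6)=-332, f(7)=-299, f(8)=-1185, f(9)=-1418, f(10)=-4375, f(11)=-6259, f(12)=-16548, f(13)=-26575, f(14)=-63701; answer -63701
Stage 3: S2 = -63701; c = 16; -5*(16)^4 + 2*(16)^3 + 9*(16)^2 + 5 = (-327680) + (8192) + (2304) + (5) = -317179; answer -317179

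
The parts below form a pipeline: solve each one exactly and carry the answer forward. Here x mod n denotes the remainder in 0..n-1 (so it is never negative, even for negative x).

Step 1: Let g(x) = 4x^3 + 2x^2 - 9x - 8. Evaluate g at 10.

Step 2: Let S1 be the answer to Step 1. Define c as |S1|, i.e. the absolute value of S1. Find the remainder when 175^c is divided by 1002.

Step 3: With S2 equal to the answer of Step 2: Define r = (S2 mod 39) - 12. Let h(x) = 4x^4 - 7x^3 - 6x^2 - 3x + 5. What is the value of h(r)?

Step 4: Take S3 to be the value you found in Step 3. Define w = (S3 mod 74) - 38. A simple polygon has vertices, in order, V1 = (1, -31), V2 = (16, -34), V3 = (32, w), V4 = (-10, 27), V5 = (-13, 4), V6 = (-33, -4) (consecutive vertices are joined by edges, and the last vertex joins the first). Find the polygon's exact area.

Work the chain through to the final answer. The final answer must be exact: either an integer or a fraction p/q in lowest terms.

1513

Step 1: 4*(10)^3 + 2*(10)^2 - 9*(10)^1 - 8 = (4000) + (200) + (-90) + (-8) = 4102; answer 4102
Step 2: S1 = 4102; c = 4102; squarings mod 1002: 175^1=175, 175^2=565, 175^4=589, 175^8=229, 175^16=337, 175^32=343, 175^64=415, 175^128=883, 175^256=133, 175^512=655, 175^1024=169, 175^2048=505, 175^4096=517; 175^4102 = 175^2 * 175^4 * 175^4096 = 433 (mod 1002); answer 433
Step 3: S2 = 433; r = -8; 4*(-8)^4 - 7*(-8)^3 - 6*(-8)^2 - 3*(-8)^1 + 5 = (16384) + (3584) + (-384) + (24) + (5) = 19613; answer 19613
Step 4: S3 = 19613; w = -35; cross terms: (1*-34 - 16*-31)=462, (16*-35 - 32*-34)=528, (32*27 - -10*-35)=514, (-10*4 - -13*27)=311, (-13*-4 - -33*4)=184, (-33*-31 - 1*-4)=1027; twice the area = |3026| = 3026; area = 1513; answer 1513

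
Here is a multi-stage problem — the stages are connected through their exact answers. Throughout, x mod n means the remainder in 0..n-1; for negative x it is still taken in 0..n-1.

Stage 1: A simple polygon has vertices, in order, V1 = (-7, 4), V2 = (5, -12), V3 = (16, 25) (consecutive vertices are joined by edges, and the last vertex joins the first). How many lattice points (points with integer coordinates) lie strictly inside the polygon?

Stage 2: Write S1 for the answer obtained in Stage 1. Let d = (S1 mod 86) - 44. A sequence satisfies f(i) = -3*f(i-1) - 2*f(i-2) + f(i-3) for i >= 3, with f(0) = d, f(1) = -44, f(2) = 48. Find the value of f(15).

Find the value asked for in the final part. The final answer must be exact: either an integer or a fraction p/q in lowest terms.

Stage 1: cross terms: (-7*-12 - 5*4)=64, (5*25 - 16*-12)=317, (16*4 - -7*25)=239; twice the area = |620| = 620; area = 310; boundary points = 4 + 1 + 1 = 6; strictly interior points = area - boundary/2 + 1 = 308; answer 308
Stage 2: S1 = 308; d = 6; f(3) = -3*(48) - 2*(-44) + 1*(6) = -50; iterating: f(3)=-50, f(4)=10, f(5)=118, f(6)=-424, f(7)=1046, f(8)=-2172, f(9)=4000, f(10)=-6610, f(11)=9658, f(12)=-11754, f(13)=9336, f(14)=5158, f(15)=-45900; answer -45900

-45900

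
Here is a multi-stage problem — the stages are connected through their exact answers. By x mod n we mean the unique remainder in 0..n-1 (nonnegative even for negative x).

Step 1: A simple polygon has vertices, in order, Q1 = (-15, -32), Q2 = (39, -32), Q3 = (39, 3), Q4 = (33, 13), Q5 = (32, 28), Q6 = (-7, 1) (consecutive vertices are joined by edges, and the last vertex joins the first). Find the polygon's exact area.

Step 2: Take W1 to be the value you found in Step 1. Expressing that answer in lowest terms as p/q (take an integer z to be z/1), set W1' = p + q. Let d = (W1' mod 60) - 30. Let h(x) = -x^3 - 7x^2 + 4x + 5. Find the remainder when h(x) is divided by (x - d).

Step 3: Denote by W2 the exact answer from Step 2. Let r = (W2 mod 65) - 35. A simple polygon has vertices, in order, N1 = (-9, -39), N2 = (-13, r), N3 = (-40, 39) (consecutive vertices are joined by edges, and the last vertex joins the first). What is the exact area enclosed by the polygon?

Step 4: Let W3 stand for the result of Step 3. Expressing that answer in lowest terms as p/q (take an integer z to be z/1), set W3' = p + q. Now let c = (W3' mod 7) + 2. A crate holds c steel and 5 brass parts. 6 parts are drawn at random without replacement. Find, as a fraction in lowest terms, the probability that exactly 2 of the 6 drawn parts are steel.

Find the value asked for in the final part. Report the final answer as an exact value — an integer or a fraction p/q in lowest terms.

Step 1: cross terms: (-15*-32 - 39*-32)=1728, (39*3 - 39*-32)=1365, (39*13 - 33*3)=408, (33*28 - 32*13)=508, (32*1 - -7*28)=228, (-7*-32 - -15*1)=239; twice the area = |4476| = 4476; area = 2238; answer 2238
Step 2: W1 = 2238; threaded value p + q = 2239; d = -11; remainder = value at the root: -1*(-11)^3 - 7*(-11)^2 + 4*(-11)^1 + 5 = (1331) + (-847) + (-44) + (5) = 445; answer 445
Step 3: W2 = 445; r = 20; cross terms: (-9*20 - -13*-39)=-687, (-13*39 - -40*20)=293, (-40*-39 - -9*39)=1911; twice the area = |1517| = 1517; area = 1517/2; answer 1517/2
Step 4: W3 = 1517/2; threaded value p + q = 1519; c = 2; total draws C(7,6) = 7; favorable C(2,2)*C(5,4) = 5; P = 5/7; answer 5/7

5/7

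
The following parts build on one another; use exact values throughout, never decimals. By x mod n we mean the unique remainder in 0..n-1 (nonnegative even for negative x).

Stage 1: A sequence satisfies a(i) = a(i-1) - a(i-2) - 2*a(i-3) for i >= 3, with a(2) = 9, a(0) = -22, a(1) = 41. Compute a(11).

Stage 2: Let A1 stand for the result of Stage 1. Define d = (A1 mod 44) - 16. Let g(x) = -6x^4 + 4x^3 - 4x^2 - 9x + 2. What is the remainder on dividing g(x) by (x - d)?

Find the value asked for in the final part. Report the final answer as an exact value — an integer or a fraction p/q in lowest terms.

-4303

Stage 1: a(3) = 1*(9) - 1*(41) - 2*(-22) = 12; iterating: a(3)=12, a(4)=-79, a(5)=-109, a(6)=-54, a(7)=213, a(8)=485, a(9)=380, a(10)=-531, a(11)=-1881; answer -1881
Stage 2: A1 = -1881; d = -5; remainder = value at the root: -6*(-5)^4 + 4*(-5)^3 - 4*(-5)^2 - 9*(-5)^1 + 2 = (-3750) + (-500) + (-100) + (45) + (2) = -4303; answer -4303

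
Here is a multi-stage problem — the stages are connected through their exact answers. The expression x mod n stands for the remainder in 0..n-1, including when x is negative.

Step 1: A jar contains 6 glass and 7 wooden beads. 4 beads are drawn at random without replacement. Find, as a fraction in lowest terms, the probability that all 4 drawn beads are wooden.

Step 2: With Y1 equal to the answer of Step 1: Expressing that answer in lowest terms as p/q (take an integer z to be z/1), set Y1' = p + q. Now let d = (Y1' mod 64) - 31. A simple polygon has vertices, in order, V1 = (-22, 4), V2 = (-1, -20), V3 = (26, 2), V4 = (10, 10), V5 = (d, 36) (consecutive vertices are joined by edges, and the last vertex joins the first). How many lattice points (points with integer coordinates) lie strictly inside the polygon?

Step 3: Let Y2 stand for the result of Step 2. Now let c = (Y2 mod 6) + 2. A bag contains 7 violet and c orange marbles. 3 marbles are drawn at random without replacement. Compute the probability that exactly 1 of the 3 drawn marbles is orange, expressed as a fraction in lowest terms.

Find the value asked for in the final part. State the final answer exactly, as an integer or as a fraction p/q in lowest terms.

63/143

Step 1: total draws C(13,4) = 715; favorable C(7,4) = 35; P = 7/143; answer 7/143
Step 2: Y1 = 7/143; threaded value p + q = 150; d = -9; cross terms: (-22*-20 - -1*4)=444, (-1*2 - 26*-20)=518, (26*10 - 10*2)=240, (10*36 - -9*10)=450, (-9*4 - -22*36)=756; twice the area = |2408| = 2408; area = 1204; boundary points = 3 + 1 + 8 + 1 + 1 = 14; strictly interior points = area - boundary/2 + 1 = 1198; answer 1198
Step 3: Y2 = 1198; c = 6; total draws C(13,3) = 286; favorable C(6,1)*C(7,2) = 126; P = 63/143; answer 63/143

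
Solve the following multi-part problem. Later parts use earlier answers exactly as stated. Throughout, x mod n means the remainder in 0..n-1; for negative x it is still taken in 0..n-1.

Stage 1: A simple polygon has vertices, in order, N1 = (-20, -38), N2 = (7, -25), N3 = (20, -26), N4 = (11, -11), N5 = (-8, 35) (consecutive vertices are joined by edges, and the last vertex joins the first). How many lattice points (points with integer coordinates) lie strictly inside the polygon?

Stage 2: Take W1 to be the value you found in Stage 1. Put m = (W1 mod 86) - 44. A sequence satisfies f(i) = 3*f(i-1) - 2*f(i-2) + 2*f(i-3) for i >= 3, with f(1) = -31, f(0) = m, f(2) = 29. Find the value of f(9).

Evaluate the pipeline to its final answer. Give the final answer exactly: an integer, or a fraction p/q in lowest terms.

Stage 1: cross terms: (-20*-25 - 7*-38)=766, (7*-26 - 20*-25)=318, (20*-11 - 11*-26)=66, (11*35 - -8*-11)=297, (-8*-38 - -20*35)=1004; twice the area = |2451| = 2451; area = 2451/2; boundary points = 1 + 1 + 3 + 1 + 1 = 7; strictly interior points = area - boundary/2 + 1 = 1223; answer 1223
Stage 2: W1 = 1223; m = -25; f(3) = 3*(29) - 2*(-31) + 2*(-25) = 99; iterating: f(3)=99, f(4)=177, f(5)=391, f(6)=1017, f(7)=2623, f(8)=6617, f(9)=16639; answer 16639

16639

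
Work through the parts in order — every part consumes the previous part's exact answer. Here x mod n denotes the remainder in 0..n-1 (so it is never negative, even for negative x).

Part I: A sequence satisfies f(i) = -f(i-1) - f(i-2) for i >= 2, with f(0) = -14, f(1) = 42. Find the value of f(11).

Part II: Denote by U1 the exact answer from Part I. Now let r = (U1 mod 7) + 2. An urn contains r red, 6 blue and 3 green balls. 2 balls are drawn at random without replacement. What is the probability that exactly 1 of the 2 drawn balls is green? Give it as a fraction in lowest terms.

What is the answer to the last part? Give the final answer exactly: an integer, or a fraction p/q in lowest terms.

Part I: f(2) = -1*(42) - 1*(-14) = -28; iterating: f(2)=-28, f(3)=-14, f(4)=42, f(5)=-28, f(6)=-14, f(7)=42, f(8)=-28, f(9)=-14, f(10)=42, f(11)=-28; answer -28
Part II: U1 = -28; r = 2; total draws C(11,2) = 55; favorable C(3,1)*C(8,1) = 24; P = 24/55; answer 24/55

24/55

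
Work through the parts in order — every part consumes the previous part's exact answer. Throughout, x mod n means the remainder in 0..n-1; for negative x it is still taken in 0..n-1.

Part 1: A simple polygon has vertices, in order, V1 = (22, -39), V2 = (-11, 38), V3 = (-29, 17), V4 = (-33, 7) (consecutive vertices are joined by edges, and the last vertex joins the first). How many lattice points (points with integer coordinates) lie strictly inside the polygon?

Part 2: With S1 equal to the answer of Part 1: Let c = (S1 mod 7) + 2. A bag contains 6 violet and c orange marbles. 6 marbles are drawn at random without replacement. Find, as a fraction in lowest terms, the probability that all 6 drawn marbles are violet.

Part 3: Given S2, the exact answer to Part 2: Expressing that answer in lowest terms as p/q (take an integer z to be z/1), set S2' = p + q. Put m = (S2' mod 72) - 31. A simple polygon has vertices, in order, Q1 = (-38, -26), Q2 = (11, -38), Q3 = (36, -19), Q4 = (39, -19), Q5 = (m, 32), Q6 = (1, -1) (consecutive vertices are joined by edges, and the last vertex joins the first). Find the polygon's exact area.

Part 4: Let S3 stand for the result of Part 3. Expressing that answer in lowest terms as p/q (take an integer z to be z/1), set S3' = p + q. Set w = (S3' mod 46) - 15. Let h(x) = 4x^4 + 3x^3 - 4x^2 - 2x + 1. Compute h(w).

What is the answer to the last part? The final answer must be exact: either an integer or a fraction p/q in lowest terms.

273377

Part 1: cross terms: (22*38 - -11*-39)=407, (-11*17 - -29*38)=915, (-29*7 - -33*17)=358, (-33*-39 - 22*7)=1133; twice the area = |2813| = 2813; area = 2813/2; boundary points = 11 + 3 + 2 + 1 = 17; strictly interior points = area - boundary/2 + 1 = 1399; answer 1399
Part 2: S1 = 1399; c = 8; total draws C(14,6) = 3003; favorable C(6,6) = 1; P = 1/3003; answer 1/3003
Part 3: S2 = 1/3003; threaded value p + q = 3004; m = 21; cross terms: (-38*-38 - 11*-26)=1730, (11*-19 - 36*-38)=1159, (36*-19 - 39*-19)=57, (39*32 - 21*-19)=1647, (21*-1 - 1*32)=-53, (1*-26 - -38*-1)=-64; twice the area = |4476| = 4476; area = 2238; answer 2238
Part 4: S3 = 2238; threaded value p + q = 2239; w = 16; 4*(16)^4 + 3*(16)^3 - 4*(16)^2 - 2*(16)^1 + 1 = (262144) + (12288) + (-1024) + (-32) + (1) = 273377; answer 273377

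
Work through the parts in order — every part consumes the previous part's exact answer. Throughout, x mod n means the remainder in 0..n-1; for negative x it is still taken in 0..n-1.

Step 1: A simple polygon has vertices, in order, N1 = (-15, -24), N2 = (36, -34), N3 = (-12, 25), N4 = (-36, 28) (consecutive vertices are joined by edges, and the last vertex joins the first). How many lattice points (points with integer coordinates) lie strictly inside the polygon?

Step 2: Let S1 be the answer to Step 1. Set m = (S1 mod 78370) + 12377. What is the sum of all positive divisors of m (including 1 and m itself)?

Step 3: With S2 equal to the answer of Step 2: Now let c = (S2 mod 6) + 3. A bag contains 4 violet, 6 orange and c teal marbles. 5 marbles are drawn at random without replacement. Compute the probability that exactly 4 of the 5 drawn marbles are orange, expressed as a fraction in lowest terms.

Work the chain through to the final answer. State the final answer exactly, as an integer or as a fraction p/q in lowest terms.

35/429

Step 1: cross terms: (-15*-34 - 36*-24)=1374, (36*25 - -12*-34)=492, (-12*28 - -36*25)=564, (-36*-24 - -15*28)=1284; twice the area = |3714| = 3714; area = 1857; boundary points = 1 + 1 + 3 + 1 = 6; strictly interior points = area - boundary/2 + 1 = 1855; answer 1855
Step 2: S1 = 1855; m = 14232; 14232 = 2^3 * 3 * 593; sigma = (1 + 2 + 4 + 8) * (1 + 3) * (1 + 593) = 15 * 4 * 594 = 35640; answer 35640
Step 3: S2 = 35640; c = 3; total draws C(13,5) = 1287; favorable C(6,4)*C(7,1) = 105; P = 35/429; answer 35/429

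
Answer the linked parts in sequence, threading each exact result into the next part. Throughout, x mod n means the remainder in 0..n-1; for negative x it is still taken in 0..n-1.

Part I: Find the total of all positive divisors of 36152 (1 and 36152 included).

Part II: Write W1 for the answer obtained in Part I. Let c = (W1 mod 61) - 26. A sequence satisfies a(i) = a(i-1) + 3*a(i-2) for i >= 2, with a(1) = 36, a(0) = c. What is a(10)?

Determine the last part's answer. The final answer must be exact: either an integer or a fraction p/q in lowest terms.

46296

Part I: 36152 = 2^3 * 4519; sigma = (1 + 2 + 4 + 8) * (1 + 4519) = 15 * 4520 = 67800; answer 67800
Part II: W1 = 67800; c = 3; a(2) = 1*(36) + 3*(3) = 45; iterating: a(2)=45, a(3)=153, a(4)=288, a(5)=747, a(6)=1611, a(7)=3852, a(8)=8685, a(9)=20241, a(10)=46296; answer 46296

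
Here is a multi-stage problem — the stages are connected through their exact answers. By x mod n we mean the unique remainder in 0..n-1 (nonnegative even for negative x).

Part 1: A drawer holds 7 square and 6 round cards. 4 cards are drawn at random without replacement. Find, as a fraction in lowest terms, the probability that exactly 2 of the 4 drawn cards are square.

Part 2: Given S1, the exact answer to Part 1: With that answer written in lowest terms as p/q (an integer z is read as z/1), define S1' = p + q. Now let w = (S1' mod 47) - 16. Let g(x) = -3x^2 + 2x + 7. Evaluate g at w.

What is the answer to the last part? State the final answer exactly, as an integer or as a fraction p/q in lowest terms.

Part 1: total draws C(13,4) = 715; favorable C(7,2)*C(6,2) = 315; P = 63/143; answer 63/143
Part 2: S1 = 63/143; threaded value p + q = 206; w = 2; -3*(2)^2 + 2*(2)^1 + 7 = (-12) + (4) + (7) = -1; answer -1

-1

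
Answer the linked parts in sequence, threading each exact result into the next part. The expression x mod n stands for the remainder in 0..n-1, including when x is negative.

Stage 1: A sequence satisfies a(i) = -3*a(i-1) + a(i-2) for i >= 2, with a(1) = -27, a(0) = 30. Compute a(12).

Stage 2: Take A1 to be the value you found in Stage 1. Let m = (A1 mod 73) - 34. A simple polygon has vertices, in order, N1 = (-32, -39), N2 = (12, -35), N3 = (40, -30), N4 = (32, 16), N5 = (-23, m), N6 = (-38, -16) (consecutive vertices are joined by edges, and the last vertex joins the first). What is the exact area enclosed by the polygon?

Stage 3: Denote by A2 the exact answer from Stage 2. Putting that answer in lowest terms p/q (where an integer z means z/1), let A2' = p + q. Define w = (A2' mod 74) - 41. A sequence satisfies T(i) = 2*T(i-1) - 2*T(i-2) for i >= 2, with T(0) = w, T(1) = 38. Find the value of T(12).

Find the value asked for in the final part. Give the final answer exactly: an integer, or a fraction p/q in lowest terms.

2112

Stage 1: a(2) = -3*(-27) + 1*(30) = 111; iterating: a(2)=111, a(3)=-360, a(4)=1191, a(5)=-3933, a(6)=12990, a(7)=-42903, a(8)=141699, a(9)=-468000, a(10)=1545699, a(11)=-5105097, a(12)=16860990; answer 16860990
Stage 2: A1 = 16860990; m = 0; cross terms: (-32*-35 - 12*-39)=1588, (12*-30 - 40*-35)=1040, (40*16 - 32*-30)=1600, (32*0 - -23*16)=368, (-23*-16 - -38*0)=368, (-38*-39 - -32*-16)=970; twice the area = |5934| = 5934; area = 2967; answer 2967
Stage 3: A2 = 2967; threaded value p + q = 2968; w = -33; T(2) = 2*(38) - 2*(-33) = 142; iterating: T(2)=142, T(3)=208, T(4)=132, T(5)=-152, T(6)=-568, T(7)=-832, T(8)=-528, T(9)=608, T(10)=2272, T(11)=3328, T(12)=2112; answer 2112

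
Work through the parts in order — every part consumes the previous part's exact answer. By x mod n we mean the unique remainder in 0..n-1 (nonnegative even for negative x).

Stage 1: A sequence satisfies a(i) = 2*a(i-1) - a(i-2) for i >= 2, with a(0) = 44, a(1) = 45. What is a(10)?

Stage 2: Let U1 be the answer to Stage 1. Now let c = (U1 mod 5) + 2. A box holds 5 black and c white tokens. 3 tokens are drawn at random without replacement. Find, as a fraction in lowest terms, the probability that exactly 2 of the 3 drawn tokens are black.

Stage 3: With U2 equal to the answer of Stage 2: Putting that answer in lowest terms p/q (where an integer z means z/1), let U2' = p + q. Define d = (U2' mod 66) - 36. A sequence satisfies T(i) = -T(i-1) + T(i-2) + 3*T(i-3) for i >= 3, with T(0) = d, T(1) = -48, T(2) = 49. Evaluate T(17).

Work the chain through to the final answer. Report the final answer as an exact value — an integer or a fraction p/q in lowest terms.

Stage 1: a(2) = 2*(45) - 1*(44) = 46; iterating: a(2)=46, a(3)=47, a(4)=48, a(5)=49, a(6)=50, a(7)=51, a(8)=52, a(9)=53, a(10)=54; answer 54
Stage 2: U1 = 54; c = 6; total draws C(11,3) = 165; favorable C(5,2)*C(6,1) = 60; P = 4/11; answer 4/11
Stage 3: U2 = 4/11; threaded value p + q = 15; d = -21; T(3) = -1*(49) + 1*(-48) + 3*(-21) = -160; iterating: T(3)=-160, T(4)=65, T(5)=-78, T(6)=-337, T(7)=454, T(8)=-1025, T(9)=468, T(10)=-131, T(11)=-2476, T(12)=3749, T(13)=-6618, T(14)=2939, T(15)=1690, T(16)=-18605, T(17)=29112; answer 29112

29112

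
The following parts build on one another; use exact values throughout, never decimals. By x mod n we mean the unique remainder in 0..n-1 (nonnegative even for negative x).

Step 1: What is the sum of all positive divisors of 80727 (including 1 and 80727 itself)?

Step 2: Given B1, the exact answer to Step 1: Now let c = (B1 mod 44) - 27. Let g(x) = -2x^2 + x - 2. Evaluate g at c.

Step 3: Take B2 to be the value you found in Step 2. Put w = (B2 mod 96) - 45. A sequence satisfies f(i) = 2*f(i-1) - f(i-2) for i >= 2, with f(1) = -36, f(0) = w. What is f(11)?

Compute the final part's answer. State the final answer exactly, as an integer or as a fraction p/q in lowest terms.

Step 1: 80727 = 3 * 71 * 379; sigma = (1 + 3) * (1 + 71) * (1 + 379) = 4 * 72 * 380 = 109440; answer 109440
Step 2: B1 = 109440; c = -15; -2*(-15)^2 + 1*(-15)^1 - 2 = (-450) + (-15) + (-2) = -467; answer -467
Step 3: B2 = -467; w = -32; f(2) = 2*(-36) - 1*(-32) = -40; iterating: f(2)=-40, f(3)=-44, f(4)=-48, f(5)=-52, f(6)=-56, f(7)=-60, f(8)=-64, f(9)=-68, f(10)=-72, f(11)=-76; answer -76

-76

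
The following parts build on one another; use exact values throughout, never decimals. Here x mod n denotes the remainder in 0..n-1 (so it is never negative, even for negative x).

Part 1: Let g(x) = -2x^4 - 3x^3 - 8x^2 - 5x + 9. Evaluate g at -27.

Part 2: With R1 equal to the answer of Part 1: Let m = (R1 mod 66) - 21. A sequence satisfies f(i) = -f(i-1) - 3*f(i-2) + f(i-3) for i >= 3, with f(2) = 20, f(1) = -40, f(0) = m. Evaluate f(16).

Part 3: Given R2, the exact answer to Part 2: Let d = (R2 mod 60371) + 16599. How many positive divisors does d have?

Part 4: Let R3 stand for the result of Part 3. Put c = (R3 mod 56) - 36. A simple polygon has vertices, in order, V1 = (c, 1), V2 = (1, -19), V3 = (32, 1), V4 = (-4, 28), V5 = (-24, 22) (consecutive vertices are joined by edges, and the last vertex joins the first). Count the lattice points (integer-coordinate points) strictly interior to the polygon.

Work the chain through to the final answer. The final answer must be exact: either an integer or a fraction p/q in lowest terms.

1723

Part 1: -2*(-27)^4 - 3*(-27)^3 - 8*(-27)^2 - 5*(-27)^1 + 9 = (-1062882) + (59049) + (-5832) + (135) + (9) = -1009521; answer -1009521
Part 2: R1 = -1009521; m = -6; f(3) = -1*(20) - 3*(-40) + 1*(-6) = 94; iterating: f(3)=94, f(4)=-194, f(5)=-68, f(6)=744, f(7)=-734, f(8)=-1566, f(9)=4512, f(10)=-548, f(11)=-14554, f(12)=20710, f(13)=22404, f(14)=-99088, f(15)=52586, f(16)=267082; answer 267082
Part 3: R2 = 267082; d = 42197; 42197 is prime, so its only divisors are 1 and 42197; count = 2; answer 2
Part 4: R3 = 2; c = -34; cross terms: (-34*-19 - 1*1)=645, (1*1 - 32*-19)=609, (32*28 - -4*1)=900, (-4*22 - -24*28)=584, (-24*1 - -34*22)=724; twice the area = |3462| = 3462; area = 1731; boundary points = 5 + 1 + 9 + 2 + 1 = 18; strictly interior points = area - boundary/2 + 1 = 1723; answer 1723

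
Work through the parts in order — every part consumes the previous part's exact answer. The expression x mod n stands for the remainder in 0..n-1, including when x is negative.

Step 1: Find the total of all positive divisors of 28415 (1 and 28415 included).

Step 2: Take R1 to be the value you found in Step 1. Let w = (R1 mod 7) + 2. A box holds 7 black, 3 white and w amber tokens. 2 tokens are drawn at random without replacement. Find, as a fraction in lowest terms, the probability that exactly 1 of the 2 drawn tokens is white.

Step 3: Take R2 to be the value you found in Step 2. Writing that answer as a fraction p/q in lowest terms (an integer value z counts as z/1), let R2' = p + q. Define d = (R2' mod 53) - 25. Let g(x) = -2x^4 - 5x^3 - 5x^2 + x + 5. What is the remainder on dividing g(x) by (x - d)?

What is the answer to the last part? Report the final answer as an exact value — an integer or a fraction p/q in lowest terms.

-3841

Step 1: 28415 = 5 * 5683; sigma = (1 + 5) * (1 + 5683) = 6 * 5684 = 34104; answer 34104
Step 2: R1 = 34104; w = 2; total draws C(12,2) = 66; favorable C(3,1)*C(9,1) = 27; P = 9/22; answer 9/22
Step 3: R2 = 9/22; threaded value p + q = 31; d = 6; remainder = value at the root: -2*(6)^4 - 5*(6)^3 - 5*(6)^2 + 1*(6)^1 + 5 = (-2592) + (-1080) + (-180) + (6) + (5) = -3841; answer -3841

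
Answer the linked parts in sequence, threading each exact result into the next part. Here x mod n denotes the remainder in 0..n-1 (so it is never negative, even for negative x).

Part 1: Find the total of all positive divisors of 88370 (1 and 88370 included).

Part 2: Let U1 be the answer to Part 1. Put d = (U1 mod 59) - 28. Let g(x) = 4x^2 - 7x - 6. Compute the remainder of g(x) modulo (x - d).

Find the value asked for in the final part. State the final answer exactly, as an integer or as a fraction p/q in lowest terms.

306

Part 1: 88370 = 2 * 5 * 8837; sigma = (1 + 2) * (1 + 5) * (1 + 8837) = 3 * 6 * 8838 = 159084; answer 159084
Part 2: U1 = 159084; d = -8; remainder = value at the root: 4*(-8)^2 - 7*(-8)^1 - 6 = (256) + (56) + (-6) = 306; answer 306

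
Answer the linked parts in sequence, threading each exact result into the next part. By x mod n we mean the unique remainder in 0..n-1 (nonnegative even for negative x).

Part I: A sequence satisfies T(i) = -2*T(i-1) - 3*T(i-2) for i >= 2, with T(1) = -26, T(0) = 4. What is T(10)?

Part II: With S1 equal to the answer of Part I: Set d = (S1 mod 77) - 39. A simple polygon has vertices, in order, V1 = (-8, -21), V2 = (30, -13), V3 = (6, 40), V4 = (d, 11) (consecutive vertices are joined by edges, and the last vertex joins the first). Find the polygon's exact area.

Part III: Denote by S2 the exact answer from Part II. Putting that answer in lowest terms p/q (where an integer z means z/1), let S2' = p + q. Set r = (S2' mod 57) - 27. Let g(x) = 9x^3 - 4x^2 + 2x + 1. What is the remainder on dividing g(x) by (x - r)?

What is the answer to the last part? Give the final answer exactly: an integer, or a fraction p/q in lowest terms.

Part I: T(2) = -2*(-26) - 3*(4) = 40; iterating: T(2)=40, T(3)=-2, T(4)=-116, T(5)=238, T(6)=-128, T(7)=-458, T(8)=1300, T(9)=-1226, T(10)=-1448; answer -1448
Part II: S1 = -1448; d = -24; cross terms: (-8*-13 - 30*-21)=734, (30*40 - 6*-13)=1278, (6*11 - -24*40)=1026, (-24*-21 - -8*11)=592; twice the area = |3630| = 3630; area = 1815; answer 1815
Part III: S2 = 1815; threaded value p + q = 1816; r = 22; remainder = value at the root: 9*(22)^3 - 4*(22)^2 + 2*(22)^1 + 1 = (95832) + (-1936) + (44) + (1) = 93941; answer 93941

93941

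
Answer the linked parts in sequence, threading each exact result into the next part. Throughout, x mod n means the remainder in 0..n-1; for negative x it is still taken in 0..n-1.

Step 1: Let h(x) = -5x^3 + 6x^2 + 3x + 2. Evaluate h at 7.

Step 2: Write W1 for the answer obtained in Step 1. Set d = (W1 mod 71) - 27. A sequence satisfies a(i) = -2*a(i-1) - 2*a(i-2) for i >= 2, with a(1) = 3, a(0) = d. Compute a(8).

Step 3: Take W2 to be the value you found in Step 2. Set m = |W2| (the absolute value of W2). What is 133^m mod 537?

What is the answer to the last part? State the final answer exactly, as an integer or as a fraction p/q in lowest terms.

Step 1: -5*(7)^3 + 6*(7)^2 + 3*(7)^1 + 2 = (-1715) + (294) + (21) + (2) = -1398; answer -1398
Step 2: W1 = -1398; d = -5; a(2) = -2*(3) - 2*(-5) = 4; iterating: a(2)=4, a(3)=-14, a(4)=20, a(5)=-12, a(6)=-16, a(7)=56, a(8)=-80; answer -80
Step 3: W2 = -80; m = 80; squarings mod 537: 133^1=133, 133^2=505, 133^4=487, 133^8=352, 133^16=394, 133^32=43, 133^64=238; 133^80 = 133^16 * 133^64 = 334 (mod 537); answer 334

334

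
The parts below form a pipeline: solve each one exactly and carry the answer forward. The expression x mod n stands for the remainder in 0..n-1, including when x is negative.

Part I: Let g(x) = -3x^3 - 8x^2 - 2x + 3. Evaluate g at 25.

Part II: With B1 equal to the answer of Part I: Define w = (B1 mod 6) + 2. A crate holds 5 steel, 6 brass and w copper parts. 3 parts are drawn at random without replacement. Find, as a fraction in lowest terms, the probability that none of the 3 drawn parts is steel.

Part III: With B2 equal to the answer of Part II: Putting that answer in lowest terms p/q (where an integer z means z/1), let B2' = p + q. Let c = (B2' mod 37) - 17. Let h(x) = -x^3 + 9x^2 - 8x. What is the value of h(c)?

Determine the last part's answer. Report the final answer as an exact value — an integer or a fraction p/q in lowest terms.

3822

Part I: -3*(25)^3 - 8*(25)^2 - 2*(25)^1 + 3 = (-46875) + (-5000) + (-50) + (3) = -51922; answer -51922
Part II: B1 = -51922; w = 4; total draws C(15,3) = 455; favorable C(10,3) = 120; P = 24/91; answer 24/91
Part III: B2 = 24/91; threaded value p + q = 115; c = -13; -1*(-13)^3 + 9*(-13)^2 - 8*(-13)^1 = (2197) + (1521) + (104) = 3822; answer 3822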